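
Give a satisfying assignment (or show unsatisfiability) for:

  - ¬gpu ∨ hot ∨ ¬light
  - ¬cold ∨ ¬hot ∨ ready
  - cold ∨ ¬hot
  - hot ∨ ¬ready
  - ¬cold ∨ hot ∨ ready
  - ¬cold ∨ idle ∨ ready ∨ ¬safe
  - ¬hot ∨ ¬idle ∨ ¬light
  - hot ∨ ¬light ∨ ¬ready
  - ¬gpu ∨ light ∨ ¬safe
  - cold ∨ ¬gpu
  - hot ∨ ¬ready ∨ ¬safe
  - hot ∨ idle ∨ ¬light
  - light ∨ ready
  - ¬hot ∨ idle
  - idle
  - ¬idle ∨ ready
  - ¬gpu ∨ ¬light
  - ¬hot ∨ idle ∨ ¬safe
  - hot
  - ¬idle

Case idle = True:
  Clause (¬idle) is falsified — contradiction.
Case idle = False:
  Clause (idle) is falsified — contradiction.
Both cases fail, so the formula is unsatisfiable.

Unsatisfiable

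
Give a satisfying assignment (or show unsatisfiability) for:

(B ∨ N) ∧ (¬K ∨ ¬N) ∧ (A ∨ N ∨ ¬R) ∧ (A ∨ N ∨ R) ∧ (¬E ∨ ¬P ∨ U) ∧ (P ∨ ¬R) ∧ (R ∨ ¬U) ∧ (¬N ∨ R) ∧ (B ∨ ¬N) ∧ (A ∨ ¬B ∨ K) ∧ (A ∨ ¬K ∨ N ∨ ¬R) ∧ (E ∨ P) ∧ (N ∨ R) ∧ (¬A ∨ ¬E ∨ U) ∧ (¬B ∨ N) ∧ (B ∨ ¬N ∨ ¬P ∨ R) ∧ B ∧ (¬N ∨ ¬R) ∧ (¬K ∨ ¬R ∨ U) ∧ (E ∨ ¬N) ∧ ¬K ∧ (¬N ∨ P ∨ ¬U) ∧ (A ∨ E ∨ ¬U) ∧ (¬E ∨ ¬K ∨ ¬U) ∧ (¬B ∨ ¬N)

Unsatisfiable

Case B = True:
  (¬B ∨ N) forces N = True.
  Clause (¬B ∨ ¬N) is falsified — contradiction.
Case B = False:
  Clause (B) is falsified — contradiction.
Both cases fail, so the formula is unsatisfiable.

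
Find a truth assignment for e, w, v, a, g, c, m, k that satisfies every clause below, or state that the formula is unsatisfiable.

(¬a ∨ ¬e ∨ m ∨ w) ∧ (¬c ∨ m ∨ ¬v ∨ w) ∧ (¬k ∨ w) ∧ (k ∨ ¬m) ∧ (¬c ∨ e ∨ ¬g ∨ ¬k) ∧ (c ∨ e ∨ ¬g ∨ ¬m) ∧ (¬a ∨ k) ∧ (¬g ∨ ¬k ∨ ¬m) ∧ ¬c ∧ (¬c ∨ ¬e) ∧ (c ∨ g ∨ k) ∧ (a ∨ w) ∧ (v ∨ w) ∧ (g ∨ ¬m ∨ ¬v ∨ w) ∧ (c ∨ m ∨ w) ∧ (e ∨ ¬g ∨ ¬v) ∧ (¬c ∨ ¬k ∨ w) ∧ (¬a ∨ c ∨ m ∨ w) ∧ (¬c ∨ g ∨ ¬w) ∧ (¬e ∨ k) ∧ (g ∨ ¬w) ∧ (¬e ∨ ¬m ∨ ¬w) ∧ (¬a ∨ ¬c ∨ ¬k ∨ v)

Unit clause (¬c) forces c = False.
Set e = True.
  then (¬e ∨ k) forces k = True.
  then (¬k ∨ w) forces w = True.
  then (g ∨ ¬w) forces g = True.
  then (¬e ∨ ¬m ∨ ¬w) forces m = False.
Set v = True.
Set a = True.
All clauses satisfied.

e=T, w=T, v=T, a=T, g=T, c=F, m=F, k=T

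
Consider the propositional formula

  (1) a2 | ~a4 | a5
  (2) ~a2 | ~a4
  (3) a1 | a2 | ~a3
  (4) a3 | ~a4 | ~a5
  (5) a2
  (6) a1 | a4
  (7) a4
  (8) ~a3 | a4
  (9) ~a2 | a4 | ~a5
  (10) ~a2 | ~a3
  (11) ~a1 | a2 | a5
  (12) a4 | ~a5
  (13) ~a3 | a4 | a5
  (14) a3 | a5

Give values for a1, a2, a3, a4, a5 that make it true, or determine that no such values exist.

Case a2 = True:
  (~a2 | ~a4) forces a4 = False.
  Clause (a4) is falsified — contradiction.
Case a2 = False:
  Clause (a2) is falsified — contradiction.
Both cases fail, so the formula is unsatisfiable.

Unsatisfiable — no assignment works.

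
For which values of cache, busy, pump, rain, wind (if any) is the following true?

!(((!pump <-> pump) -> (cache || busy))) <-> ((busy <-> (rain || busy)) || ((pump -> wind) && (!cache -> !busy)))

cache=T; busy=F; pump=T; rain=T; wind=F

  !(((!pump <-> pump) -> (cache || busy))) <-> ((busy <-> (rain || busy)) || ((pump -> wind) && (!cache -> !busy))) = True
    !(((!pump <-> pump) -> (cache || busy))) = False
      (!pump <-> pump) -> (cache || busy) = True
        !pump <-> pump = False
          !pump = False
        cache || busy = True
    (busy <-> (rain || busy)) || ((pump -> wind) && (!cache -> !busy)) = False
      busy <-> (rain || busy) = False
        rain || busy = True
      (pump -> wind) && (!cache -> !busy) = False
        pump -> wind = False
        !cache -> !busy = True
          !cache = False
          !busy = True
The formula evaluates to True.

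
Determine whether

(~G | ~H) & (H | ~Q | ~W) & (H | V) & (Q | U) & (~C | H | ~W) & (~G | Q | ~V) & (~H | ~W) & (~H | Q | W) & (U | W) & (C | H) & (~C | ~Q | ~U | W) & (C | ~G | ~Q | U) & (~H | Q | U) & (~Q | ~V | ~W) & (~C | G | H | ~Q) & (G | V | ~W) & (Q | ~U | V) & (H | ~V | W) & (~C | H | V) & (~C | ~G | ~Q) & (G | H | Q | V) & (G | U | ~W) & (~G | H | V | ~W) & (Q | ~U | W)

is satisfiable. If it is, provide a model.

Set V = True.
Try H = False:
  (C | H) forces C = True.
  (~C | H | ~W) forces W = False.
  clause (H | ~V | W) is falsified — backtrack.
So H = True.
  then (~G | ~H) forces G = False.
  then (~H | ~W) forces W = False.
  then (~H | Q | W) forces Q = True.
  then (U | W) forces U = True.
  then (~C | ~Q | ~U | W) forces C = False.
All clauses satisfied.

V = True, H = True, Q = True, C = False, U = True, G = False, W = False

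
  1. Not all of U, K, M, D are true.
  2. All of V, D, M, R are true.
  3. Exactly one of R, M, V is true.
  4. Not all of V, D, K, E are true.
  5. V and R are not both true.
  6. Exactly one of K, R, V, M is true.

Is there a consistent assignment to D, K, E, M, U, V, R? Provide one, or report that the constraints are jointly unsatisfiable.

Unsatisfiable — no assignment works.

Case M = True:
  (2) forces V = True.
  Constraint (3) is violated (M=T, V=T) — contradiction.
Case M = False:
  Constraint (2) is violated (M=F) — contradiction.
Both cases fail — unsatisfiable.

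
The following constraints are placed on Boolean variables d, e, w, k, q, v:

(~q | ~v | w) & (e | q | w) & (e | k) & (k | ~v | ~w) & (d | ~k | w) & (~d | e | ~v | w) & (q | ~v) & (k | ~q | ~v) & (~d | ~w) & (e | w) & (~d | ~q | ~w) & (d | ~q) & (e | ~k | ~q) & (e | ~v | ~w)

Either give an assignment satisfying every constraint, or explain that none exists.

Set d = False.
  then (d | ~q) forces q = False.
  then (q | ~v) forces v = False.
Set e = False.
  then (e | q | w) forces w = True.
  then (e | k) forces k = True.
All clauses satisfied.

d = False, e = False, w = True, k = True, q = False, v = False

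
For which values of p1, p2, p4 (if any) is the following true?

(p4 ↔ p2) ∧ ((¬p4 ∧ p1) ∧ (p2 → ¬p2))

p1 = True; p2 = False; p4 = False

  p4 ↔ p2 = True
  (¬p4 ∧ p1) ∧ (p2 → ¬p2) = True
    ¬p4 ∧ p1 = True
      ¬p4 = True
    p2 → ¬p2 = True
      ¬p2 = True
Both conjuncts True, so the formula holds.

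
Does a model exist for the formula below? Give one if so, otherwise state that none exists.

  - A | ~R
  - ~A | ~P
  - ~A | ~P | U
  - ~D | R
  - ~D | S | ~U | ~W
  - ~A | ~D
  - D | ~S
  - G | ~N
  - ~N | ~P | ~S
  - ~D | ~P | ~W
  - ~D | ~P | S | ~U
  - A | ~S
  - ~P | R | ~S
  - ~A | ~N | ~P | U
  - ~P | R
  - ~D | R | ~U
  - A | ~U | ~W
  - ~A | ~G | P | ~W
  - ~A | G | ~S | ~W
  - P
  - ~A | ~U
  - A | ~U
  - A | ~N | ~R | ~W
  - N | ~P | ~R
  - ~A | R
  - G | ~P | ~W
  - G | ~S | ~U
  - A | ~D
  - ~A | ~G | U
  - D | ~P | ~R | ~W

UNSATISFIABLE

Case P = True:
  (~A | ~P) forces A = False.
  (A | ~R) forces R = False.
  Clause (~P | R) is falsified — contradiction.
Case P = False:
  Clause (P) is falsified — contradiction.
Both cases fail, so the formula is unsatisfiable.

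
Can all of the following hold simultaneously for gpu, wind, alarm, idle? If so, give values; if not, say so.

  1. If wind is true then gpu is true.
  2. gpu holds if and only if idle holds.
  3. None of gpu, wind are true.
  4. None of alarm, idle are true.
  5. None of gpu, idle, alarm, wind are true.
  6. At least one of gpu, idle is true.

Case idle = True:
  Constraint (4) is violated (idle=T) — contradiction.
Case idle = False:
  (2) with idle=F forces gpu = False.
  Constraint (6) is violated (gpu=F, idle=F) — contradiction.
Both cases fail — unsatisfiable.

UNSATISFIABLE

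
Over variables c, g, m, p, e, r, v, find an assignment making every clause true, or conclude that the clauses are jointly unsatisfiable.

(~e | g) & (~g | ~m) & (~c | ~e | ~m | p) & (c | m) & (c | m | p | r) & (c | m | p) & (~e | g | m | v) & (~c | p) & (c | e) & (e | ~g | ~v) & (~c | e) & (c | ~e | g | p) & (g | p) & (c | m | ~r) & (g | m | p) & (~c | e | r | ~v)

Set c = True.
  then (~c | p) forces p = True.
  then (~c | e) forces e = True.
  then (~e | g) forces g = True.
  then (~g | ~m) forces m = False.
Set r = False.
Set v = True.
All clauses satisfied.

c = True, g = True, m = False, p = True, e = True, r = False, v = True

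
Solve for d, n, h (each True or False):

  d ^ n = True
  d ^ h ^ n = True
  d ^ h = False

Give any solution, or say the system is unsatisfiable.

d = False, n = True, h = False

d ^ n = F ^ T = True ✓
d ^ h ^ n = F ^ F ^ T = True ✓
d ^ h = F ^ F = False ✓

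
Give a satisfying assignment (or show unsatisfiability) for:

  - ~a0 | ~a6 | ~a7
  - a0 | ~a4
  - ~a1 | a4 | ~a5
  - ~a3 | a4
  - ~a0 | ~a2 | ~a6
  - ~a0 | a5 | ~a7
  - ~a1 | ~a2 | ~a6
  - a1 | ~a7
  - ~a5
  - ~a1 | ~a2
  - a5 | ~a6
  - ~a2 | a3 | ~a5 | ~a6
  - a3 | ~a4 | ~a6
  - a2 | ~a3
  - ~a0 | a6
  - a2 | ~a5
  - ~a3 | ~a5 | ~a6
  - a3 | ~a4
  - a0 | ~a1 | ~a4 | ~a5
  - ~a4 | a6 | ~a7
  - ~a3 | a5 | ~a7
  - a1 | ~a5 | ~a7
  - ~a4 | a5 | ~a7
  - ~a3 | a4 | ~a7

Unit clause (~a5) forces a5 = False.
In (a5 | ~a6) only ~a6 is left, so a6 = False.
In (~a0 | a6) only ~a0 is left, so a0 = False.
In (a0 | ~a4) only ~a4 is left, so a4 = False.
In (~a3 | a4) only ~a3 is left, so a3 = False.
Set a1 = True.
  then (~a1 | ~a2) forces a2 = False.
Set a7 = False.
All clauses satisfied.

a0=F; a1=T; a2=F; a3=F; a4=F; a5=F; a6=F; a7=F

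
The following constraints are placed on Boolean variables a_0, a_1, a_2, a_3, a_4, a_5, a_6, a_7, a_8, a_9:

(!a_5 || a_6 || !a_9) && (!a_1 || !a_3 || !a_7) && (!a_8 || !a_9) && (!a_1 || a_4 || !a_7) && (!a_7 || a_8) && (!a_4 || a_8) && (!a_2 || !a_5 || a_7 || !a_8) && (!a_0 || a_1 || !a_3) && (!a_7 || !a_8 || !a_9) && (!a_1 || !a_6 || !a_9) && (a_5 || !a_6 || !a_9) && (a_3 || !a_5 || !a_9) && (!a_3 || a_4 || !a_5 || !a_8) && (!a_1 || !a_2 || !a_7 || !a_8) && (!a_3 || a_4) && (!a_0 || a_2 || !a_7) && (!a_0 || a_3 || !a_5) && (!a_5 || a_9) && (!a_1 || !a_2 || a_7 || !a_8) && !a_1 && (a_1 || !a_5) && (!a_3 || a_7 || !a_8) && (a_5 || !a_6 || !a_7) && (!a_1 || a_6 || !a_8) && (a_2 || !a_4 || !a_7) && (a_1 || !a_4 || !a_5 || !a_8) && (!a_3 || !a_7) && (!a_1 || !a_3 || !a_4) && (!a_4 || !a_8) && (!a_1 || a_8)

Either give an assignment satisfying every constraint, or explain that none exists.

Unit clause (!a_1) forces a_1 = False.
In (a_1 || !a_5) only !a_5 is left, so a_5 = False.
Set a_0 = True.
  then (!a_0 || a_1 || !a_3) forces a_3 = False.
Set a_2 = False.
  then (!a_0 || a_2 || !a_7) forces a_7 = False.
Set a_4 = False.
Set a_6 = False.
Set a_8 = True.
  then (!a_8 || !a_9) forces a_9 = False.
All clauses satisfied.

a_0 = True, a_1 = False, a_2 = False, a_3 = False, a_4 = False, a_5 = False, a_6 = False, a_7 = False, a_8 = True, a_9 = False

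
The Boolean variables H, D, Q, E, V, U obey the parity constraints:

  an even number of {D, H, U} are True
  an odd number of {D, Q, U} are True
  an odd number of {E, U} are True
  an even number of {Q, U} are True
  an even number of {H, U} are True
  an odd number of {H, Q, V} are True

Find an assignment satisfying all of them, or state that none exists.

The formula is unsatisfiable.

Adding constraints 1, 2, 4, 5 mod 2: every variable appears an even number of times on the left, so the left side is 0.
But the right sides sum to 1 (mod 2). 0 ≠ 1 — the system is inconsistent.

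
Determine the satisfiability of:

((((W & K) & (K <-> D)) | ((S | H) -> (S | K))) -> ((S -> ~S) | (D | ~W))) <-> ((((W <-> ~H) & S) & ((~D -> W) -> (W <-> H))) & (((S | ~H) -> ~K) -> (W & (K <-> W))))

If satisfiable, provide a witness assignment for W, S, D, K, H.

W = True, S = True, D = False, K = False, H = True

  ((((W & K) & (K <-> D)) | ((S | H) -> (S | K))) -> ((S -> ~S) | (D | ~W))) <-> ((((W <-> ~H) & S) & ((~D -> W) -> (W <-> H))) & (((S | ~H) -> ~K) -> (W & (K <-> W)))) = True
    (((W & K) & (K <-> D)) | ((S | H) -> (S | K))) -> ((S -> ~S) | (D | ~W)) = False
      ((W & K) & (K <-> D)) | ((S | H) -> (S | K)) = True
        (W & K) & (K <-> D) = False
          W & K = False
          K <-> D = True
        (S | H) -> (S | K) = True
          S | H = True
          S | K = True
      (S -> ~S) | (D | ~W) = False
        S -> ~S = False
          ~S = False
        D | ~W = False
          ~W = False
    (((W <-> ~H) & S) & ((~D -> W) -> (W <-> H))) & (((S | ~H) -> ~K) -> (W & (K <-> W))) = False
      ((W <-> ~H) & S) & ((~D -> W) -> (W <-> H)) = False
        (W <-> ~H) & S = False
          W <-> ~H = False
            ~H = False
        (~D -> W) -> (W <-> H) = True
          ~D -> W = True
            ~D = True
          W <-> H = True
      ((S | ~H) -> ~K) -> (W & (K <-> W)) = False
        (S | ~H) -> ~K = True
          S | ~H = True
            ~H = False
          ~K = True
        W & (K <-> W) = False
          K <-> W = False
The formula evaluates to True.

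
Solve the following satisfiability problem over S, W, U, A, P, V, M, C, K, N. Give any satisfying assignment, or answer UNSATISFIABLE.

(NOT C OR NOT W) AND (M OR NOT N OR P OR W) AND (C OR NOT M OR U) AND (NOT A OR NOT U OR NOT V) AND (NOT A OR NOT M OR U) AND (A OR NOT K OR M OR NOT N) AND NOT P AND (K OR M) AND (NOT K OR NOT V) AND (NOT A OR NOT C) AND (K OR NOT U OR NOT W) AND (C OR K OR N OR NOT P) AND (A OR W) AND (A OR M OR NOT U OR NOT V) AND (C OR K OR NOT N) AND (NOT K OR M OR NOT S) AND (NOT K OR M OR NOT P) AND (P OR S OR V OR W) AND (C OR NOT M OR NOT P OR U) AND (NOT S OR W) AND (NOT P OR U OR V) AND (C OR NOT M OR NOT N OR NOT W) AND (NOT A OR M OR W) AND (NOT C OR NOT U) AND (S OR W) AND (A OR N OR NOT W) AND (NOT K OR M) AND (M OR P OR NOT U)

S = True; W = True; U = True; A = True; P = False; V = False; M = True; C = False; K = True; N = False

Unit clause (NOT P) forces P = False.
Set S = True.
  then (NOT S OR W) forces W = True.
  then (NOT C OR NOT W) forces C = False.
Set U = True.
  then (K OR NOT U OR NOT W) forces K = True.
  then (NOT K OR M OR NOT S) forces M = True.
  then (C OR NOT M OR NOT N OR NOT W) forces N = False.
  then (A OR N OR NOT W) forces A = True.
  then (NOT A OR NOT U OR NOT V) forces V = False.
All clauses satisfied.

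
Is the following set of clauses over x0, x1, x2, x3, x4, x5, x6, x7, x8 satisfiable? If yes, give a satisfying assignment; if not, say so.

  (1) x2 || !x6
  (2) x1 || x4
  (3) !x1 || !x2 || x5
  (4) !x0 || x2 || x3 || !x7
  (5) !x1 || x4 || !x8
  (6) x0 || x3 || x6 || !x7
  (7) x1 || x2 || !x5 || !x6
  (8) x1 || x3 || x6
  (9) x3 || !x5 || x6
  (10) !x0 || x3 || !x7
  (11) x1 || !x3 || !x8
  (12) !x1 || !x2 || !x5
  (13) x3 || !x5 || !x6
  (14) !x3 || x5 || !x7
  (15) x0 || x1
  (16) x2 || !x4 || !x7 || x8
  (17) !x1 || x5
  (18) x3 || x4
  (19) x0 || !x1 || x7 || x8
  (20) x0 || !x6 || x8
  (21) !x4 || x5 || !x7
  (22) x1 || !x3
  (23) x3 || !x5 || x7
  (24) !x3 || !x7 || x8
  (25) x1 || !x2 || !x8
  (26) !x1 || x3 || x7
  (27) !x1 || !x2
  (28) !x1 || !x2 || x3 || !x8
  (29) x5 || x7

x0 = True, x1 = True, x2 = False, x3 = True, x4 = True, x5 = True, x6 = False, x7 = False, x8 = False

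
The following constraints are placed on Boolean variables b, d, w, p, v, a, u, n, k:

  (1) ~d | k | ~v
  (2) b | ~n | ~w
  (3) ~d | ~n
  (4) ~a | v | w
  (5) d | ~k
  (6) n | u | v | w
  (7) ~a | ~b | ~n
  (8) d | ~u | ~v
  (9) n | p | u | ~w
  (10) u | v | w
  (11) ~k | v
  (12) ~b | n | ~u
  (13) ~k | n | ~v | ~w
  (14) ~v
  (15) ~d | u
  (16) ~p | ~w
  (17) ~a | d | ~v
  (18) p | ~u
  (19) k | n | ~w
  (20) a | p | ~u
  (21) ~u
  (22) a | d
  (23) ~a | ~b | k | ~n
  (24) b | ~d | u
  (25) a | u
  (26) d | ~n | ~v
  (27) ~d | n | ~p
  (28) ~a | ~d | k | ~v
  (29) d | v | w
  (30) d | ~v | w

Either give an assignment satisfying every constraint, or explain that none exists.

UNSATISFIABLE

Case v = True:
  Clause (~v) is falsified — contradiction.
Case v = False:
  (~k | v) forces k = False.
  (~u) forces u = False.
  (u | v | w) forces w = True.
  (~d | u) forces d = False.
  (~p | ~w) forces p = False.
  (n | p | u | ~w) forces n = True.
  (b | ~n | ~w) forces b = True.
  (~a | ~b | ~n) forces a = False.
  Clause (a | d) is falsified — contradiction.
Both cases fail, so the formula is unsatisfiable.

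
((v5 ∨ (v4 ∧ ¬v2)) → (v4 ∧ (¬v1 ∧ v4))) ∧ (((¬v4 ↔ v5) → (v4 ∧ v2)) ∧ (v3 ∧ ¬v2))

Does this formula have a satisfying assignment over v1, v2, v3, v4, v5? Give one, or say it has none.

v1 = False, v2 = False, v3 = True, v4 = True, v5 = True

  (v5 ∨ (v4 ∧ ¬v2)) → (v4 ∧ (¬v1 ∧ v4)) = True
    v5 ∨ (v4 ∧ ¬v2) = True
      v4 ∧ ¬v2 = True
        ¬v2 = True
    v4 ∧ (¬v1 ∧ v4) = True
      ¬v1 ∧ v4 = True
        ¬v1 = True
  ((¬v4 ↔ v5) → (v4 ∧ v2)) ∧ (v3 ∧ ¬v2) = True
    (¬v4 ↔ v5) → (v4 ∧ v2) = True
      ¬v4 ↔ v5 = False
        ¬v4 = False
      v4 ∧ v2 = False
    v3 ∧ ¬v2 = True
      ¬v2 = True
Both conjuncts True, so the formula holds.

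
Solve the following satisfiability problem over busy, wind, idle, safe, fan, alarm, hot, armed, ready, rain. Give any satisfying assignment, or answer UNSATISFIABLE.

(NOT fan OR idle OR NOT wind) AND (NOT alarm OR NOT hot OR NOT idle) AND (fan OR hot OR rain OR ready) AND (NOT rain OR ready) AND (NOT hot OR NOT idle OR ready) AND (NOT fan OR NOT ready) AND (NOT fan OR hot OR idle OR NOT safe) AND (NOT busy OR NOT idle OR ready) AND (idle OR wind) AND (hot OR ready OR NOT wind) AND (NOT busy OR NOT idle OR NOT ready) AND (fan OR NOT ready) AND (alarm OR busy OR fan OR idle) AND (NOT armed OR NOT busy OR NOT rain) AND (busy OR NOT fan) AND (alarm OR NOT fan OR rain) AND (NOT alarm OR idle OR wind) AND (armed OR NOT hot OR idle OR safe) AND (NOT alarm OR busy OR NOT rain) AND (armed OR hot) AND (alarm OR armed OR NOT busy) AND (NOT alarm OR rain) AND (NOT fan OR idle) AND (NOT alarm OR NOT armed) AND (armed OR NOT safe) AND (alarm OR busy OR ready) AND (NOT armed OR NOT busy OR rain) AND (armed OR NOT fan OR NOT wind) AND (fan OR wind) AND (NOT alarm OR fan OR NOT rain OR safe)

UNSATISFIABLE

Case ready = True:
  (NOT fan OR NOT ready) forces fan = False.
  Clause (fan OR NOT ready) is falsified — contradiction.
Case ready = False:
  (NOT rain OR ready) forces rain = False.
  (NOT alarm OR rain) forces alarm = False.
  (alarm OR NOT fan OR rain) forces fan = False.
  (fan OR hot OR rain OR ready) forces hot = True.
  (NOT hot OR NOT idle OR ready) forces idle = False.
  (idle OR wind) forces wind = True.
  (alarm OR busy OR fan OR idle) forces busy = True.
  (alarm OR armed OR NOT busy) forces armed = True.
  Clause (NOT armed OR NOT busy OR rain) is falsified — contradiction.
Both cases fail, so the formula is unsatisfiable.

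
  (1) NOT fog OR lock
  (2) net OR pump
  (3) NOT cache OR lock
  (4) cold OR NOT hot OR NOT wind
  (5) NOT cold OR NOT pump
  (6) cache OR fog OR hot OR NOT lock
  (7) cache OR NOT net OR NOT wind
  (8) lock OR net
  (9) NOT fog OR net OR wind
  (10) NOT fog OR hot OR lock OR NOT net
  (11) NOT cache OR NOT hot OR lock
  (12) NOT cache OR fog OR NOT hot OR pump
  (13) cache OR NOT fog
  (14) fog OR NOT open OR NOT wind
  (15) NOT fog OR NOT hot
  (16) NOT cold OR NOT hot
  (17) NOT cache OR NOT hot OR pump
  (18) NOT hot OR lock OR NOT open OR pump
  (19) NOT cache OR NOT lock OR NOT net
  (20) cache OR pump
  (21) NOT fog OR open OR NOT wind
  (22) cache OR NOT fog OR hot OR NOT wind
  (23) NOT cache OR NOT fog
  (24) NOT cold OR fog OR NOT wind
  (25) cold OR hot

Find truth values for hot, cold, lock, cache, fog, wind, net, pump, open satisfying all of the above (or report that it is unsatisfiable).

hot = True, cold = False, lock = True, cache = False, fog = False, wind = False, net = False, pump = True, open = False

Set hot = True.
  then (NOT fog OR NOT hot) forces fog = False.
  then (NOT cold OR NOT hot) forces cold = False.
  then (cold OR NOT hot OR NOT wind) forces wind = False.
Set lock = True.
Set cache = False.
  then (cache OR pump) forces pump = True.
Set net = False.
Set open = False.
All clauses satisfied.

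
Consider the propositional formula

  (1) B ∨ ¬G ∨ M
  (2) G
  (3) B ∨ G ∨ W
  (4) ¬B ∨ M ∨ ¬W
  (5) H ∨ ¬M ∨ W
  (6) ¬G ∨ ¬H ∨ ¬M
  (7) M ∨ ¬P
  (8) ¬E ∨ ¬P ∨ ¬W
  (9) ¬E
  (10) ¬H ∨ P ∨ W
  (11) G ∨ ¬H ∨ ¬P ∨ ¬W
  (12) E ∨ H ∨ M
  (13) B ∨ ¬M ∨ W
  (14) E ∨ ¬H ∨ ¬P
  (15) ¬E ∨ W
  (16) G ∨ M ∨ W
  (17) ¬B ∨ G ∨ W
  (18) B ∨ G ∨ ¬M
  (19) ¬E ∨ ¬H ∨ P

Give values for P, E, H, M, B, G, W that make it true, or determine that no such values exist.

P: True, E: False, H: False, M: True, B: False, G: True, W: True

Unit clause (G) forces G = True.
Unit clause (¬E) forces E = False.
Set P = True.
  then (M ∨ ¬P) forces M = True.
  then (E ∨ ¬H ∨ ¬P) forces H = False.
  then (H ∨ ¬M ∨ W) forces W = True.
Set B = False.
All clauses satisfied.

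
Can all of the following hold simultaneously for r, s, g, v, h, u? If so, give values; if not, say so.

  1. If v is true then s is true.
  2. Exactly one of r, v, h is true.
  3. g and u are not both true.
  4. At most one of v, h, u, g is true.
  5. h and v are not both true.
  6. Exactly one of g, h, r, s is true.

r=F, s=T, g=F, v=T, h=F, u=F

  (1) v=T ⇒ s: T ✓
  (2) {r, v, h}: 1 true — exactly one ✓
  (3) g=F, u=F — not both ✓
  (4) {v, h, u, g}: 1 true — at most one ✓
  (5) h=F, v=T — not both ✓
  (6) {g, h, r, s}: 1 true — exactly one ✓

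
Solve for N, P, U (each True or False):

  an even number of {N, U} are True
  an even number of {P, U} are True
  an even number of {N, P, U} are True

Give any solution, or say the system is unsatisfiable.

N: False; P: False; U: False

{N, U}: 0 true → even ✓
{P, U}: 0 true → even ✓
{N, P, U}: 0 true → even ✓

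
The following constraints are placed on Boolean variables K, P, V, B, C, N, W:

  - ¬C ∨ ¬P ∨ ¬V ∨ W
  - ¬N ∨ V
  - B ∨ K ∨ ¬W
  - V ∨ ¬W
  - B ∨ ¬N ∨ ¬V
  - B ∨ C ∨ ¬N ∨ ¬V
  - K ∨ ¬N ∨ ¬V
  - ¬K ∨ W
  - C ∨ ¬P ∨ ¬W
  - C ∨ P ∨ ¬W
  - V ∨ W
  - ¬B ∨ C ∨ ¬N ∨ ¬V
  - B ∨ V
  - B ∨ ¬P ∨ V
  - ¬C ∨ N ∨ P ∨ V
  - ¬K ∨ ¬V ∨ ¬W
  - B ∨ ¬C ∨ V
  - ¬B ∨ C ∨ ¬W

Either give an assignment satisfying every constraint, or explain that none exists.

Set K = False.
Set P = False.
Try V = False:
  (¬N ∨ V) forces N = False.
  (V ∨ ¬W) forces W = False.
  clause (V ∨ W) is falsified — backtrack.
So V = True.
  then (K ∨ ¬N ∨ ¬V) forces N = False.
Set B = True.
Set C = True.
Set W = True.
All clauses satisfied.

K=F, P=F, V=T, B=T, C=T, N=F, W=T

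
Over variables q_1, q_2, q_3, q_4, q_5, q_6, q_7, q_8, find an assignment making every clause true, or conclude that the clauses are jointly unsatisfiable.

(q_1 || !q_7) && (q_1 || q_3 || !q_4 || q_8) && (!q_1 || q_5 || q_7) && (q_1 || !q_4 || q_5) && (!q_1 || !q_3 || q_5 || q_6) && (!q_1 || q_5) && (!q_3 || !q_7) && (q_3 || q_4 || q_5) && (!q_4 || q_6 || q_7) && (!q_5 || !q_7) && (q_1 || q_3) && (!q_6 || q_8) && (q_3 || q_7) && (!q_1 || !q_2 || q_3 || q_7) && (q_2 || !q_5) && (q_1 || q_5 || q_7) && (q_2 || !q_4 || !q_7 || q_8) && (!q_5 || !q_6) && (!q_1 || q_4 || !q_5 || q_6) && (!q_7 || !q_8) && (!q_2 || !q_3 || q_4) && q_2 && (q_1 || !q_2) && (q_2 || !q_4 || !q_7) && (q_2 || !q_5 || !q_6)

Unsatisfiable — no assignment works.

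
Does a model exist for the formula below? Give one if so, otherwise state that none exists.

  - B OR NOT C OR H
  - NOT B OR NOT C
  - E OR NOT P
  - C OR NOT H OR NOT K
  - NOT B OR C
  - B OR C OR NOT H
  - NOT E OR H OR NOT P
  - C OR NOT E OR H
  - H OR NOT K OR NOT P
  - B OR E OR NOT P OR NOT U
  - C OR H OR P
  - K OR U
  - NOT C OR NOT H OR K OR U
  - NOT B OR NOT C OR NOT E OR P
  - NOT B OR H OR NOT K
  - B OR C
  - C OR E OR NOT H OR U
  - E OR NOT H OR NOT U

B = False; H = True; P = True; E = True; C = True; K = True; U = False

Try B = True:
  (NOT B OR NOT C) forces C = False.
  clause (NOT B OR C) is falsified — backtrack.
So B = False.
  then (B OR C) forces C = True.
  then (B OR NOT C OR H) forces H = True.
Set P = True.
  then (E OR NOT P) forces E = True.
Set K = True.
Set U = False.
All clauses satisfied.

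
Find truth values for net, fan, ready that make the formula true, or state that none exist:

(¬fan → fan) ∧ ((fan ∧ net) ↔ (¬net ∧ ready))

net = False, fan = True, ready = False

  ¬fan → fan = True
    ¬fan = False
  (fan ∧ net) ↔ (¬net ∧ ready) = True
    fan ∧ net = False
    ¬net ∧ ready = False
      ¬net = True
Both conjuncts True, so the formula holds.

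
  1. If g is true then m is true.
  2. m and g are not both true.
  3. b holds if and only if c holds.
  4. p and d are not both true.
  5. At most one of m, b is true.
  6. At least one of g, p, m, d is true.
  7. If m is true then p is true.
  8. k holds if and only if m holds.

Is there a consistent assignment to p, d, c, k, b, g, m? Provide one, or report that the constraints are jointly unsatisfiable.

p=F, d=T, c=F, k=F, b=F, g=F, m=F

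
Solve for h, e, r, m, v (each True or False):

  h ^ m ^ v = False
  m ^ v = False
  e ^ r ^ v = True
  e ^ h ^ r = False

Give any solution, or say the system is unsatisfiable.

h=F, e=T, r=T, m=T, v=T

h ^ m ^ v = F ^ T ^ T = False ✓
m ^ v = T ^ T = False ✓
e ^ r ^ v = T ^ T ^ T = True ✓
e ^ h ^ r = T ^ F ^ T = False ✓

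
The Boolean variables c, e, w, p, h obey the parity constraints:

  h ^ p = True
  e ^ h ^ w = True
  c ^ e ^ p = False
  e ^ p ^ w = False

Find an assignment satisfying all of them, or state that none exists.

c: False; e: True; w: False; p: True; h: False

h ^ p = F ^ T = True ✓
e ^ h ^ w = T ^ F ^ F = True ✓
c ^ e ^ p = F ^ T ^ T = False ✓
e ^ p ^ w = T ^ T ^ F = False ✓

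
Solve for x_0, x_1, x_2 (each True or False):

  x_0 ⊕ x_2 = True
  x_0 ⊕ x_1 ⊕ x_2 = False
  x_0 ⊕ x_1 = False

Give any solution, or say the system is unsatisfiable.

x_0 = True, x_1 = True, x_2 = False

x_0 ⊕ x_2 = T ⊕ F = True ✓
x_0 ⊕ x_1 ⊕ x_2 = T ⊕ T ⊕ F = False ✓
x_0 ⊕ x_1 = T ⊕ T = False ✓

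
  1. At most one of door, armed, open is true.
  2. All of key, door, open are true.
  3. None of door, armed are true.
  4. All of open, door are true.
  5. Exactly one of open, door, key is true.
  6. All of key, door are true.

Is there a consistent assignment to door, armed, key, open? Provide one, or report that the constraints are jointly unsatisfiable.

No satisfying assignment exists.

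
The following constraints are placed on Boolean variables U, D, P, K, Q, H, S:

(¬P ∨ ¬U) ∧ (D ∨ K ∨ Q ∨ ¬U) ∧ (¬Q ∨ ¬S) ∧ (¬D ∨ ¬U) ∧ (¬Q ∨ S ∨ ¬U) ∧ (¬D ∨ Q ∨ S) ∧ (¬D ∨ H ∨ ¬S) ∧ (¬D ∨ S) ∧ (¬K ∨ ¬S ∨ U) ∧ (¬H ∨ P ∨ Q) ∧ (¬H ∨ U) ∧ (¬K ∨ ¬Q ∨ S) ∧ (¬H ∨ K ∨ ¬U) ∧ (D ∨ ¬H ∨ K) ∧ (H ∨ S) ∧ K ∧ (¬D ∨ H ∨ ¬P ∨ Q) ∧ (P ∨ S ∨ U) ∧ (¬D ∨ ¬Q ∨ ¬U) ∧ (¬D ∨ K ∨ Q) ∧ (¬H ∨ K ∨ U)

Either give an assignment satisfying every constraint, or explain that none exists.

Unit clause (K) forces K = True.
Set U = True.
  then (¬P ∨ ¬U) forces P = False.
  then (¬D ∨ ¬U) forces D = False.
Try Q = True:
  (¬Q ∨ ¬S) forces S = False.
  clause (¬Q ∨ S ∨ ¬U) is falsified — backtrack.
So Q = False.
  then (¬H ∨ P ∨ Q) forces H = False.
  then (H ∨ S) forces S = True.
All clauses satisfied.

U = True, D = False, P = False, K = True, Q = False, H = False, S = True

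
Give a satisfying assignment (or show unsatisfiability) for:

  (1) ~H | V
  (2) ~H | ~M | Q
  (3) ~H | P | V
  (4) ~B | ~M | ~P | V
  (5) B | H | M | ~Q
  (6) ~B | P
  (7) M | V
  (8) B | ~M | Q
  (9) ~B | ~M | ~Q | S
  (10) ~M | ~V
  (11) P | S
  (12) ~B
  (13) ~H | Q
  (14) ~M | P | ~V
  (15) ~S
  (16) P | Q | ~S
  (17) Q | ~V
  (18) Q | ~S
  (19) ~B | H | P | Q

B=F, S=F, M=T, V=F, P=T, H=F, Q=T

Unit clause (~B) forces B = False.
Unit clause (~S) forces S = False.
In (P | S) only P is left, so P = True.
Set M = True.
  then (B | ~M | Q) forces Q = True.
  then (~M | ~V) forces V = False.
  then (~H | V) forces H = False.
All clauses satisfied.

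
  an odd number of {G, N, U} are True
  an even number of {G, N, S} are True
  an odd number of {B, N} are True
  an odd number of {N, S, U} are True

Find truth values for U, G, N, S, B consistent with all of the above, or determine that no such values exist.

U = False, G = True, N = False, S = True, B = True

{G, N, U}: 1 true → odd ✓
{G, N, S}: 2 true → even ✓
{B, N}: 1 true → odd ✓
{N, S, U}: 1 true → odd ✓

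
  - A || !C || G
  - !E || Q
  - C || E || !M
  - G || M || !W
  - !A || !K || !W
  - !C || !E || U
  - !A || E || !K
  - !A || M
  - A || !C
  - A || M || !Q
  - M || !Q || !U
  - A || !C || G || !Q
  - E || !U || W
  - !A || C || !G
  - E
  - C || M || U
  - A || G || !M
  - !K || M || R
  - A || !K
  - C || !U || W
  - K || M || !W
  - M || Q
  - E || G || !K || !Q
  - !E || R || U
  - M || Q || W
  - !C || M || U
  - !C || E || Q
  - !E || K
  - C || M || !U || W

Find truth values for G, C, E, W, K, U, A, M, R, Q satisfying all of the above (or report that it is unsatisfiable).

G: False, C: True, E: True, W: False, K: True, U: True, A: True, M: True, R: False, Q: True

Unit clause (E) forces E = True.
In (!E || K) only K is left, so K = True.
In (!E || Q) only Q is left, so Q = True.
In (A || !K) only A is left, so A = True.
In (!A || !K || !W) only !W is left, so W = False.
In (!A || M) only M is left, so M = True.
Set G = False.
Set C = True.
  then (!C || !E || U) forces U = True.
Set R = False.
All clauses satisfied.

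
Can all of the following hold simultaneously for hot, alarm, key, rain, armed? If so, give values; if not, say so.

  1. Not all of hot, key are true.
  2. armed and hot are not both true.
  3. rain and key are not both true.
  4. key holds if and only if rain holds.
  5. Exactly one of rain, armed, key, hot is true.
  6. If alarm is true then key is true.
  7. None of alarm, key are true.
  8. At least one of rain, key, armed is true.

hot = False, alarm = False, key = False, rain = False, armed = True

  (1) {hot, key}: 0/2 true — not all ✓
  (2) armed=T, hot=F — not both ✓
  (3) rain=F, key=F — not both ✓
  (4) key=F, rain=F — same ✓
  (5) {rain, armed, key, hot}: 1 true — exactly one ✓
  (6) alarm=F ⇒ key: vacuous ✓
  (7) {alarm, key}: 0 true — none ✓
  (8) {rain, key, armed}: 1 true — at least one ✓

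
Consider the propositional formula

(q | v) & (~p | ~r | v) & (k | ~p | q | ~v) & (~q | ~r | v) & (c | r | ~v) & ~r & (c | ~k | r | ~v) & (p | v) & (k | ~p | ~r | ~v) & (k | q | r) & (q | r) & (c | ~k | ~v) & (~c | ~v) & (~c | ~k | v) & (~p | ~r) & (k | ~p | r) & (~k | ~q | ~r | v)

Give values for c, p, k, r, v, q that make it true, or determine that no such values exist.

c: False, p: True, k: True, r: False, v: False, q: True

Unit clause (~r) forces r = False.
In (q | r) only q is left, so q = True.
Set c = False.
  then (c | r | ~v) forces v = False.
  then (p | v) forces p = True.
  then (k | ~p | r) forces k = True.
All clauses satisfied.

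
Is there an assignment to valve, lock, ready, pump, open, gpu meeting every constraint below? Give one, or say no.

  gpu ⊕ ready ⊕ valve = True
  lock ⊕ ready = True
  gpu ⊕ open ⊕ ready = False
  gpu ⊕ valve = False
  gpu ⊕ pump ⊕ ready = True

valve = True; lock = False; ready = True; pump = True; open = False; gpu = True

gpu ⊕ ready ⊕ valve = T ⊕ T ⊕ T = True ✓
lock ⊕ ready = F ⊕ T = True ✓
gpu ⊕ open ⊕ ready = T ⊕ F ⊕ T = False ✓
gpu ⊕ valve = T ⊕ T = False ✓
gpu ⊕ pump ⊕ ready = T ⊕ T ⊕ T = True ✓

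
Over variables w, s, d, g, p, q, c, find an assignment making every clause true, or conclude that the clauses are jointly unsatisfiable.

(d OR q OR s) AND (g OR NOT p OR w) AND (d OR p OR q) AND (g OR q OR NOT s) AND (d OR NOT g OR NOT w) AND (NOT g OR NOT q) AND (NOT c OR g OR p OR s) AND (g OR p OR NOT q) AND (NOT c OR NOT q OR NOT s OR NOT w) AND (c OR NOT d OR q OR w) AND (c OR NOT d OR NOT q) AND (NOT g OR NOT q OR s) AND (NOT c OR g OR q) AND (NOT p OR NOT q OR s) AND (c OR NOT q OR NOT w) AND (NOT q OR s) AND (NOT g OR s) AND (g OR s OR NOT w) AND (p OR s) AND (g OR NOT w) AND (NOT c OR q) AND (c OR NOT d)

Set w = False.
Try s = False:
  (NOT q OR s) forces q = False.
  (d OR q OR s) forces d = True.
  (c OR NOT d OR q OR w) forces c = True.
  clause (NOT c OR q) is falsified — backtrack.
So s = True.
Set d = False.
Set g = True.
  then (NOT g OR NOT q) forces q = False.
  then (NOT c OR q) forces c = False.
  then (d OR p OR q) forces p = True.
All clauses satisfied.

w: False, s: True, d: False, g: True, p: True, q: False, c: False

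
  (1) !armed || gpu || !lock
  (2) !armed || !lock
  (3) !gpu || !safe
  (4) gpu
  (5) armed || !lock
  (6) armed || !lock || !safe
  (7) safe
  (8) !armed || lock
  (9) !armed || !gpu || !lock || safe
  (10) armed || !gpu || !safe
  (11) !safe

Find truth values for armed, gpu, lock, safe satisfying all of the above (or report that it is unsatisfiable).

Case safe = True:
  Clause (!safe) is falsified — contradiction.
Case safe = False:
  Clause (safe) is falsified — contradiction.
Both cases fail, so the formula is unsatisfiable.

Unsatisfiable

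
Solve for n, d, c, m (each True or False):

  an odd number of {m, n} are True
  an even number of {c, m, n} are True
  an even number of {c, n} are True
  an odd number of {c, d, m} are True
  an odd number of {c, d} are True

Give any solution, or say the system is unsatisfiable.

n = True; d = False; c = True; m = False

{m, n}: 1 true → odd ✓
{c, m, n}: 2 true → even ✓
{c, n}: 2 true → even ✓
{c, d, m}: 1 true → odd ✓
{c, d}: 1 true → odd ✓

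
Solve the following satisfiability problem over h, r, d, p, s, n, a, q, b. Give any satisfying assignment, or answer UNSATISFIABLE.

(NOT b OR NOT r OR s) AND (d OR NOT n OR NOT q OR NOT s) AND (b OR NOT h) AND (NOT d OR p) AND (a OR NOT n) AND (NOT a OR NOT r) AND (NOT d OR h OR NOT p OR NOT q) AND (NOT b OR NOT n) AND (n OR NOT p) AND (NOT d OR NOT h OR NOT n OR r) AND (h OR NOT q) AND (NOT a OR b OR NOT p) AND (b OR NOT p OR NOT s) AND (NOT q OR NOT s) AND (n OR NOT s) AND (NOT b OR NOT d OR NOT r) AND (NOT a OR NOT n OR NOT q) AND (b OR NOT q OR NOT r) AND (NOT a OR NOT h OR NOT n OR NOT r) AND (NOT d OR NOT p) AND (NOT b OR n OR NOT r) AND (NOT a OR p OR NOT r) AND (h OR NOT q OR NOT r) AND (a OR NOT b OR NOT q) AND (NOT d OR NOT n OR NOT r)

Set h = False.
  then (h OR NOT q) forces q = False.
Set r = False.
Try d = True:
  (NOT d OR p) forces p = True.
  clause (NOT d OR NOT p) is falsified — backtrack.
So d = False.
Set p = False.
Set s = True.
  then (n OR NOT s) forces n = True.
  then (a OR NOT n) forces a = True.
  then (NOT b OR NOT n) forces b = False.
All clauses satisfied.

h: False; r: False; d: False; p: False; s: True; n: True; a: True; q: False; b: False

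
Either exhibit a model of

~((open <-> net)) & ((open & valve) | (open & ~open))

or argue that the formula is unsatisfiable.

open = True, valve = True, net = False

  ~((open <-> net)) = True
    open <-> net = False
  (open & valve) | (open & ~open) = True
    open & valve = True
    open & ~open = False
      ~open = False
Both conjuncts True, so the formula holds.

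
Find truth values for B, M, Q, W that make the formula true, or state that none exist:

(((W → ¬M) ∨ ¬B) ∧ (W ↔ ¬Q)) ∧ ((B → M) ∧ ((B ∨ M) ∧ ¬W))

B = True, M = True, Q = True, W = False

  ((W → ¬M) ∨ ¬B) ∧ (W ↔ ¬Q) = True
    (W → ¬M) ∨ ¬B = True
      W → ¬M = True
        ¬M = False
      ¬B = False
    W ↔ ¬Q = True
      ¬Q = False
  (B → M) ∧ ((B ∨ M) ∧ ¬W) = True
    B → M = True
    (B ∨ M) ∧ ¬W = True
      B ∨ M = True
      ¬W = True
Both conjuncts True, so the formula holds.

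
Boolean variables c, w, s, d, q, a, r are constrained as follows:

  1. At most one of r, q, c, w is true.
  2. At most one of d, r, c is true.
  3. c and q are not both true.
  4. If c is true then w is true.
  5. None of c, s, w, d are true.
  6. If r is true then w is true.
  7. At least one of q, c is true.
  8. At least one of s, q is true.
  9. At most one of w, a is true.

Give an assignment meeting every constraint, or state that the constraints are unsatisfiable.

c = False, w = False, s = False, d = False, q = True, a = True, r = False

  (1) {r, q, c, w}: 1 true — at most one ✓
  (2) {d, r, c}: 0 true — at most one ✓
  (3) c=F, q=T — not both ✓
  (4) c=F ⇒ w: vacuous ✓
  (5) {c, s, w, d}: 0 true — none ✓
  (6) r=F ⇒ w: vacuous ✓
  (7) {q, c}: 1 true — at least one ✓
  (8) {s, q}: 1 true — at least one ✓
  (9) {w, a}: 1 true — at most one ✓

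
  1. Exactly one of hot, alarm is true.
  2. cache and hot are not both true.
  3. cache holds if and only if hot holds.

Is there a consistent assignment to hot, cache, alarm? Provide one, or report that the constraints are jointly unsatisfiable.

hot = False; cache = False; alarm = True

  (1) {hot, alarm}: 1 true — exactly one ✓
  (2) cache=F, hot=F — not both ✓
  (3) cache=F, hot=F — same ✓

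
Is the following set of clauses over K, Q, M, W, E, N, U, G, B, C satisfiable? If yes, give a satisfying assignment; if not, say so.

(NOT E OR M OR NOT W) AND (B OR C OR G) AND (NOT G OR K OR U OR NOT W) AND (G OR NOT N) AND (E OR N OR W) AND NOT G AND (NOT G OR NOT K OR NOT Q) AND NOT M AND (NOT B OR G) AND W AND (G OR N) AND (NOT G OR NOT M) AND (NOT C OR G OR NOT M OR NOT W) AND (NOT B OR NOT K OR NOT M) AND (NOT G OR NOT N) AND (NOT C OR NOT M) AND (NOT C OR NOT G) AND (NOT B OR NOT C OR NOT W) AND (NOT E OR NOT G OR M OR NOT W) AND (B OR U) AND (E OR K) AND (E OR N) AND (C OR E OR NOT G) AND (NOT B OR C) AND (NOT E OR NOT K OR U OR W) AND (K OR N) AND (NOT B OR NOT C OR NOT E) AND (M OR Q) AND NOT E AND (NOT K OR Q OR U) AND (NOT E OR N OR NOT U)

Case G = True:
  Clause (NOT G) is falsified — contradiction.
Case G = False:
  (G OR NOT N) forces N = False.
  Clause (G OR N) is falsified — contradiction.
Both cases fail, so the formula is unsatisfiable.

UNSATISFIABLE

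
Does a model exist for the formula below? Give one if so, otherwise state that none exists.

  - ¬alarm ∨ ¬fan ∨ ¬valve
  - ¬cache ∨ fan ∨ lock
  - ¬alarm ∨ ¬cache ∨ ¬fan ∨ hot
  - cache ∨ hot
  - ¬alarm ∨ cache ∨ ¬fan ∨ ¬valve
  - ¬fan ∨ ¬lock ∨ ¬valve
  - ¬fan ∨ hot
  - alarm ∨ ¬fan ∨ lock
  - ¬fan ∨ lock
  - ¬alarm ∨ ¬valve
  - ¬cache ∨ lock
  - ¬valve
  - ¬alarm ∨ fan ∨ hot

Unit clause (¬valve) forces valve = False.
Set cache = False.
  then (cache ∨ hot) forces hot = True.
Set lock = True.
Set alarm = False.
Set fan = True.
All clauses satisfied.

cache: False, lock: True, valve: False, alarm: False, hot: True, fan: True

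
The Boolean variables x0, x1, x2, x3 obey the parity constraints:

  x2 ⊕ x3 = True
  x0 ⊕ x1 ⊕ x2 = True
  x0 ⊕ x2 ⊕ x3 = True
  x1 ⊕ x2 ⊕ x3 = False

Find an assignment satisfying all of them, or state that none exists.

x0=F, x1=T, x2=F, x3=T

x2 ⊕ x3 = F ⊕ T = True ✓
x0 ⊕ x1 ⊕ x2 = F ⊕ T ⊕ F = True ✓
x0 ⊕ x2 ⊕ x3 = F ⊕ F ⊕ T = True ✓
x1 ⊕ x2 ⊕ x3 = T ⊕ F ⊕ T = False ✓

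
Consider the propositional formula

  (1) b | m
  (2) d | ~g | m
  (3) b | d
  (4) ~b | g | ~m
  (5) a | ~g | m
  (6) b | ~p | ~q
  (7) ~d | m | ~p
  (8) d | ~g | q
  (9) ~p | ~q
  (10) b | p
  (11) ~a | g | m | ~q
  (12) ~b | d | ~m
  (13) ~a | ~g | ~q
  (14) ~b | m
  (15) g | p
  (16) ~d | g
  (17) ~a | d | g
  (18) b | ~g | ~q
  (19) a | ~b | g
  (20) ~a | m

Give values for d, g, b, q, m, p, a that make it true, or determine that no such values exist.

d = True; g = True; b = True; q = True; m = True; p = False; a = False

Try d = False:
  (b | d) forces b = True.
  (~b | d | ~m) forces m = False.
  clause (~b | m) is falsified — backtrack.
So d = True.
  then (~d | g) forces g = True.
Set b = True.
  then (~b | m) forces m = True.
Set q = True.
  then (~p | ~q) forces p = False.
  then (~a | ~g | ~q) forces a = False.
All clauses satisfied.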